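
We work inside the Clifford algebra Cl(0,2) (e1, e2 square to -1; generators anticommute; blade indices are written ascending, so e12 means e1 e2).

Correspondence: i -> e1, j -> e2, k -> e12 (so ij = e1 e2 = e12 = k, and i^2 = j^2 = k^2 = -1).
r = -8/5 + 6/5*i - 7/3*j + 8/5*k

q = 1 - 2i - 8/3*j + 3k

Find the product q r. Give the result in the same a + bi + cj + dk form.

In blades: q = 1 - 2*e1 - 8/3*e2 + 3*e12, r = -8/5 + 6/5*e1 - 7/3*e2 + 8/5*e12.
Distribute q over r term by term (generator squares from the signature, products reordered to ascending indices): (1)*r = -8/5 + 6/5*e1 - 7/3*e2 + 8/5*e12; (-2*e1)*r = 12/5 + 16/5*e1 + 16/5*e2 + 14/3*e12; (-8/3*e2)*r = -56/9 - 64/15*e1 + 64/15*e2 + 16/5*e12; (3*e12)*r = -24/5 + 7*e1 + 18/5*e2 - 24/5*e12.
Sum: -92/9 + 107/15*e1 + 131/15*e2 + 14/3*e12; translating back through the correspondence:
Answer: -92/9 + 107/15*i + 131/15*j + 14/3*k


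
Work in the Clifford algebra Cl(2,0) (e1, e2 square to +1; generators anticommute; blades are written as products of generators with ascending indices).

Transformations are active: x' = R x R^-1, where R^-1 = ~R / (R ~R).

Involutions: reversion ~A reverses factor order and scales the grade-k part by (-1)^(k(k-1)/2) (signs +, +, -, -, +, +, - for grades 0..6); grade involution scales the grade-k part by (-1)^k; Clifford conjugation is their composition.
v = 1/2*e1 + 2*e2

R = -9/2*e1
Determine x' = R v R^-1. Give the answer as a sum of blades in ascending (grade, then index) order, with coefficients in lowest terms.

~R = -9/2*e1, and R ~R = 81/4, so R^-1 = ~R / (81/4).
R v = -9/4 - 9*e1 e2
Answer: 1/2*e1 - 2*e2


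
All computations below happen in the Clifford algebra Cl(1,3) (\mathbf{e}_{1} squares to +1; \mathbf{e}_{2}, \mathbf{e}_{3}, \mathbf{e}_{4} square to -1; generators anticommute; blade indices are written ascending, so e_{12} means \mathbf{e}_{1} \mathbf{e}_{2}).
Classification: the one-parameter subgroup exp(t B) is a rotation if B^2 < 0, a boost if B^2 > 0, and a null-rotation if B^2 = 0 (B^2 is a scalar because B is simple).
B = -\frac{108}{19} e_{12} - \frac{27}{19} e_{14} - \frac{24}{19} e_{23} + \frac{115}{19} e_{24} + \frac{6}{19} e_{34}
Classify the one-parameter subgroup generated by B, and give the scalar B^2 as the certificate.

B^2 term by term: the squares give (-\frac{108}{19})^2*(e_{12})^2 + (-\frac{27}{19})^2*(e_{14})^2 + (-\frac{24}{19})^2*(e_{23})^2 + (\frac{115}{19})^2*(e_{24})^2 + (\frac{6}{19})^2*(e_{34})^2 = \frac{11664}{361}*(+1) + \frac{729}{361}*(+1) + \frac{576}{361}*(-1) + \frac{13225}{361}*(-1) + \frac{36}{361}*(-1) = -4 (each basis 2-blade squares to minus the product of its generators' squares); cross terms between blades sharing an index anticommute and cancel; the commuting (index-disjoint) pairs give grade-4 terms 2*c*c'*(blade product), which cancel blade by blade — e_{1234}: -\frac{1296}{361} + \frac{1296}{361} = 0 — confirming B is simple. So B^2 = -4.
Answer: rotation, certificate B^2 = -4. One invariant decides it: the square -4 survives every conjugation, and its sign is exactly the classification.


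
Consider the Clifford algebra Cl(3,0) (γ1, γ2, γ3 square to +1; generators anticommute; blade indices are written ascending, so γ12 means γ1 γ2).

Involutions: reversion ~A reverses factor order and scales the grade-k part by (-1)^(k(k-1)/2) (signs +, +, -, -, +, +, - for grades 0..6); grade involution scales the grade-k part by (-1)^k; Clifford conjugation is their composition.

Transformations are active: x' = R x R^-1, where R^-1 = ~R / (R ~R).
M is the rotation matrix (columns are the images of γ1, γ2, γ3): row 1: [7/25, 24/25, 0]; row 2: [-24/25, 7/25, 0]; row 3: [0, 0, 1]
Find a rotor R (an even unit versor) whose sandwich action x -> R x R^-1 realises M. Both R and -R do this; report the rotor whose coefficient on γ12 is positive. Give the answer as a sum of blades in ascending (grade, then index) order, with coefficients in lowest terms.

Method: write R = a + b12*γ12 + b13*γ13 + b23*γ23 with a^2 + b12^2 + b13^2 + b23^2 = 1 (so R^-1 = ~R). Expanding the columns R e_j ~R gives tr M = 4a^2 - 1 and, from the antisymmetric part, M21 - M12 = -4a*b12, M13 - M31 = 4a*b13, M32 - M23 = -4a*b23.
Here tr M = 39/25, so a^2 = (1 + tr M)/4 = 16/25 and a = ±4/5. Taking a = 4/5: M21 - M12 = -48/25, M13 - M31 = 0, M32 - M23 = 0, giving b12 = 3/5, b13 = 0, b23 = 0, i.e. R = 4/5 + 3/5*γ12.
Its γ12 coefficient is already positive.
Answer: 4/5 + 3/5*γ12. Why the constraint matters: R and -R act identically through the sandwich — M has trace 39/25 either way — so only the sign condition on γ12 picks one of the two preimages.


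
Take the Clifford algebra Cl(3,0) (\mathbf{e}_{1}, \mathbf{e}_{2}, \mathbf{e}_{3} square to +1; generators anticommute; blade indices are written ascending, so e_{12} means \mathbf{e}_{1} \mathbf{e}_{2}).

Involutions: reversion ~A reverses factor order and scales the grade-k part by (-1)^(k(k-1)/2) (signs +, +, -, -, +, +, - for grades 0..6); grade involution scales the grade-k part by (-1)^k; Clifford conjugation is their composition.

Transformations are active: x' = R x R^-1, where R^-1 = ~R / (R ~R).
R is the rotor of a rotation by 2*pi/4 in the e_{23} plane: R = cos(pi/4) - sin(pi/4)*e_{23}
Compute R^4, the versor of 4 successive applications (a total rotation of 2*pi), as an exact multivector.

The rotor phase is half the rotation angle and phases add under composition, so 4 steps in the e_{23} plane accumulate phase 4*(pi/4) = \pi: R^4 = cos(\pi) - sin(\pi)*e_{23}.
cos(\pi) = -1 and sin(\pi) = 0, so R^4 = -1. The total rotation 2*pi is 1 full turn, so every vector returns to itself, yet the rotor is -1, on the OTHER sheet of the double cover (an odd number of 2*pi turns).
Answer: -1


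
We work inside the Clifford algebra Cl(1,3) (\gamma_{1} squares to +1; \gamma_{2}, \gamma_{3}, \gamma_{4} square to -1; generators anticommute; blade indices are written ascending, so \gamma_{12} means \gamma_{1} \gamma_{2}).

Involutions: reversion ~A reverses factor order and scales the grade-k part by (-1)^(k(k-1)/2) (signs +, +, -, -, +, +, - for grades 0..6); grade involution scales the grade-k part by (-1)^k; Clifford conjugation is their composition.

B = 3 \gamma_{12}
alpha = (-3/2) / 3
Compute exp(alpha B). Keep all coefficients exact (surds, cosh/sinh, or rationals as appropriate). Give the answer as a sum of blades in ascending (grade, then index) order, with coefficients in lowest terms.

B^2 = (3)^2*(\gamma_{12})^2 = 9*(+1) = 9 (a basis 2-blade squares to minus the product of its generators' squares).
B^2 = 9 — hyperbolic case — the even/odd split gives cosh and sinh: l = 3, alpha*l = - \frac{3}{2}, so exp(alpha B) = cosh(- \frac{3}{2}) + (sinh(- \frac{3}{2})/3)*B = \cosh{\left(\frac{3}{2} \right)} + (- \frac{\sinh{\left(\frac{3}{2} \right)}}{3})*B.
Answer: \cosh{\left(\frac{3}{2} \right)} - \sinh{\left(\frac{3}{2} \right)} \gamma_{12}


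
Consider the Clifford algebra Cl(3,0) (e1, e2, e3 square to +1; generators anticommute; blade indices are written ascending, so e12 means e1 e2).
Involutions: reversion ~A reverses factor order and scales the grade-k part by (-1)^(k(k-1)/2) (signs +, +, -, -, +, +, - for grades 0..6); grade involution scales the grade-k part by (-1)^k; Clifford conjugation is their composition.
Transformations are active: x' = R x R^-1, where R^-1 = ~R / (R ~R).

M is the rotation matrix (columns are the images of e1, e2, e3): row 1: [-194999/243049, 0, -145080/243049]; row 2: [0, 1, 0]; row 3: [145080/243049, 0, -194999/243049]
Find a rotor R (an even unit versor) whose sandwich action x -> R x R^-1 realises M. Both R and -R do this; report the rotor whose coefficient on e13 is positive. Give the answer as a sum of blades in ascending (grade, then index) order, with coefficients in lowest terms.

Method: write R = a + b12*e12 + b13*e13 + b23*e23 with a^2 + b12^2 + b13^2 + b23^2 = 1 (so R^-1 = ~R). Expanding the columns R e_j ~R gives tr M = 4a^2 - 1 and, from the antisymmetric part, M21 - M12 = -4a*b12, M13 - M31 = 4a*b13, M32 - M23 = -4a*b23.
Here tr M = -146949/243049, so a^2 = (1 + tr M)/4 = 24025/243049 and a = ±155/493. Taking a = 155/493: M21 - M12 = 0, M13 - M31 = -290160/243049, M32 - M23 = 0, giving b12 = 0, b13 = -468/493, b23 = 0, i.e. R = 155/493 - 468/493*e13.
Its e13 coefficient is negative, so report the other preimage -R.
Answer: -155/493 + 468/493*e13. Recall the cover is two-to-one: with M of trace -146949/243049, both preimages act alike, and the stated e13 sign chooses the sheet.


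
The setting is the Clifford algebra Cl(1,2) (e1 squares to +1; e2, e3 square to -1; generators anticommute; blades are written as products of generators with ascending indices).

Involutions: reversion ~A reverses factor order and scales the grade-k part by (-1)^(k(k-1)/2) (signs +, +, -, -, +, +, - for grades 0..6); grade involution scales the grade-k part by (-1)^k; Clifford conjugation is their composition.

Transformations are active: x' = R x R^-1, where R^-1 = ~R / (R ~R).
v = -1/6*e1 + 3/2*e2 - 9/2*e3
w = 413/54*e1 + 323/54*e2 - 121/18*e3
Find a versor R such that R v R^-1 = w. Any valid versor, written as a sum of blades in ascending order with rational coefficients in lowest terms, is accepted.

Reasoning: v^2 = w^2 = -809/36 since conjugation preserves the quadratic form; R = v + w = 202/27*e1 + 202/27*e2 - 101/9*e3 is then valid when invertible, keeping its own part and reversing (v - w)/2.
Answer: 202/27*e1 + 202/27*e2 - 101/9*e3


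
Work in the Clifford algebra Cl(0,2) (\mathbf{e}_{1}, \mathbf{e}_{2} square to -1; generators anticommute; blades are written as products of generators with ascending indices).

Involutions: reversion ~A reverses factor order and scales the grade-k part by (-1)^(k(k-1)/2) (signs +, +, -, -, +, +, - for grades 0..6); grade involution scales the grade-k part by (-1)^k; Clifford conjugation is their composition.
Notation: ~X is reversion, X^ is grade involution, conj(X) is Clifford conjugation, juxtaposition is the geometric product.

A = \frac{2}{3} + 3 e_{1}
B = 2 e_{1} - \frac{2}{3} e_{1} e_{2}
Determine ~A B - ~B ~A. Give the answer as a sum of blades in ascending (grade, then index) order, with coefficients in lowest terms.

first term: -6 + \frac{4}{3} e_{1} + 2 e_{2} - \frac{4}{9} e_{1} e_{2}
second term: -6 + \frac{4}{3} e_{1} + 2 e_{2} + \frac{4}{9} e_{1} e_{2}
Answer: -\frac{8}{9} e_{1} e_{2}


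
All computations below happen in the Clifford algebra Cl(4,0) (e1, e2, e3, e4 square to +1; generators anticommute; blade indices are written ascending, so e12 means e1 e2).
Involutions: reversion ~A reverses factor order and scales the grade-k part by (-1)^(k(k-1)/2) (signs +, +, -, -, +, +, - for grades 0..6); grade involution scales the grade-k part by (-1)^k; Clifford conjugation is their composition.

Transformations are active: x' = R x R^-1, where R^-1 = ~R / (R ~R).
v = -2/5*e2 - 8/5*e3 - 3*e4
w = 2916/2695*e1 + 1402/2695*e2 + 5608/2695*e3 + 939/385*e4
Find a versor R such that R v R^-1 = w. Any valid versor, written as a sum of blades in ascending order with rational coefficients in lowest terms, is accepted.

A norm check does it: q(v) = q(w) = 293/25, hence R = v + w = 2916/2695*e1 + 324/2695*e2 + 1296/2695*e3 - 216/385*e4 realises the map — parallel part kept, (v - w)/2 negated, v carried to w.
Answer: 2916/2695*e1 + 324/2695*e2 + 1296/2695*e3 - 216/385*e4


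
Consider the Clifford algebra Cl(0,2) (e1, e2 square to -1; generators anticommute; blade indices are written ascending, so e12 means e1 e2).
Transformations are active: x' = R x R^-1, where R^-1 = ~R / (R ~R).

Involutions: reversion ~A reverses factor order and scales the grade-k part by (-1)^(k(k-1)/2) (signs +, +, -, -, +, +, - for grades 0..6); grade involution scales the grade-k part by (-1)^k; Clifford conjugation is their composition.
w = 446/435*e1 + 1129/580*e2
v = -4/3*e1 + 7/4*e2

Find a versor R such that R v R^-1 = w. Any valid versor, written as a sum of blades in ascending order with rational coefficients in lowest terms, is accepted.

The midline construction: v and w both square to -697/144, so reflecting in their sum -134/435*e1 + 536/145*e2 exchanges them.
Answer: -134/435*e1 + 536/145*e2


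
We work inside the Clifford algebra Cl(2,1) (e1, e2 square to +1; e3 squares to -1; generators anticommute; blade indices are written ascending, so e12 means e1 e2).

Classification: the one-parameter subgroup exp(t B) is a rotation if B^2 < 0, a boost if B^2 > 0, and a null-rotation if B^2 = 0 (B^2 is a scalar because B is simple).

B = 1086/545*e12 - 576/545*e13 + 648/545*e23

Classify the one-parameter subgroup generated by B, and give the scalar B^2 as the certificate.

B^2 term by term: the squares give (1086/545)^2*(e12)^2 + (-576/545)^2*(e13)^2 + (648/545)^2*(e23)^2 = 1179396/297025*(-1) + 331776/297025*(+1) + 419904/297025*(+1) = -36/25 (each basis 2-blade squares to minus the product of its generators' squares); cross terms between blades sharing an index anticommute and cancel. So B^2 = -36/25.
Answer: rotation, certificate B^2 = -36/25. Because -36/25 is invariant under every versor sandwich, the classification follows from its sign alone.


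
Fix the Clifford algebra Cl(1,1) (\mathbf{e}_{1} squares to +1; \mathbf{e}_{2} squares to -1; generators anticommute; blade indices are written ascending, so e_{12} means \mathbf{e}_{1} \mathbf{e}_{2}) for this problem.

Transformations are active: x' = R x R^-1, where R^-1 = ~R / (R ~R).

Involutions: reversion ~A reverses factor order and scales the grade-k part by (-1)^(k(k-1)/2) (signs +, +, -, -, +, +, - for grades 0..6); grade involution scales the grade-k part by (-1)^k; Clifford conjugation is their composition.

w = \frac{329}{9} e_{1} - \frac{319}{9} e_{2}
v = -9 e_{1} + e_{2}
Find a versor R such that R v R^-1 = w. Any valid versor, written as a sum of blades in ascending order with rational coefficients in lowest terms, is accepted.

The midline construction: v and w both square to 80, so reflecting in their sum \frac{248}{9} e_{1} - \frac{310}{9} e_{2} exchanges them.
Answer: \frac{248}{9} e_{1} - \frac{310}{9} e_{2}


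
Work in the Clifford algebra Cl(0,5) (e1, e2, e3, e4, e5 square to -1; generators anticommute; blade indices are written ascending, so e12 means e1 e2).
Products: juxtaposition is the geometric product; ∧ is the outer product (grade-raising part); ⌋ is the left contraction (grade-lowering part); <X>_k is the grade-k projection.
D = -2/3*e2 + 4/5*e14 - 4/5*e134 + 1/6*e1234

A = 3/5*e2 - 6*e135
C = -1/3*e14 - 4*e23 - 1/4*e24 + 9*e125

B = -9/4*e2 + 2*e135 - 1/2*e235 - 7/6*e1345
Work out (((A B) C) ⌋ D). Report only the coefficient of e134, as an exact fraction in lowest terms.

step 1: -213/20 - 7*e4 - 3*e12 + 3/10*e35 + 123/10*e1235 + 7/10*e12345
step 2: 7/3*e1 + 7/4*e2 + 1107/10*e3 + 27*e5 - 12*e13 + 14/5*e14 + 246/5*e15 + 213/5*e23 + 293/80*e24 - 6/5*e25 + 63/10*e34 - 27/10*e123 - 1917/20*e125 - 7/40*e135 + 14/5*e145 + 28*e234 + 7/30*e235 - 63*e1245 - 119/40*e1345 + 167/40*e2345
step 3: -161/150 + 28/75*e1 - 56/25*e3 - 143/12*e4 - 21/20*e12 + 293/480*e13 - 4783/50*e14 - 7/15*e23 - 2*e24 + 28/15*e34 - 369/20*e124 + 7/24*e134 - 7/18*e234
Answer: 7/24


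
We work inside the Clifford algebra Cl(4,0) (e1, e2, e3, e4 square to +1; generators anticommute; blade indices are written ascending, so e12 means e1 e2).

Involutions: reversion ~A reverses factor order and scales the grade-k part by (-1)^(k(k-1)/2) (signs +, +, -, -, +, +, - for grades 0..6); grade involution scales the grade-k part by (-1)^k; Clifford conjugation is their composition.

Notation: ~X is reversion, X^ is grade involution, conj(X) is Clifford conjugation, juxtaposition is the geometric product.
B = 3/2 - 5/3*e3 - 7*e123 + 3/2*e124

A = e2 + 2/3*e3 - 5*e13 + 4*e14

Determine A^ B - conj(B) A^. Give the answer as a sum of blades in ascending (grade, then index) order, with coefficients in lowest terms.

first term: 10/9 + 25/3*e1 + 79/2*e2 - e3 + 14/3*e12 - 29/2*e13 + 15/2*e14 + 5/3*e23 + 20/3*e134 + 41/2*e234 - e1234
second term: -10/9 + 25/3*e1 + 79/2*e2 - e3 + 14/3*e12 - 29/2*e13 + 15/2*e14 + 5/3*e23 - 20/3*e134 - 41/2*e234 + e1234
Answer: 20/9 + 40/3*e134 + 41*e234 - 2*e1234


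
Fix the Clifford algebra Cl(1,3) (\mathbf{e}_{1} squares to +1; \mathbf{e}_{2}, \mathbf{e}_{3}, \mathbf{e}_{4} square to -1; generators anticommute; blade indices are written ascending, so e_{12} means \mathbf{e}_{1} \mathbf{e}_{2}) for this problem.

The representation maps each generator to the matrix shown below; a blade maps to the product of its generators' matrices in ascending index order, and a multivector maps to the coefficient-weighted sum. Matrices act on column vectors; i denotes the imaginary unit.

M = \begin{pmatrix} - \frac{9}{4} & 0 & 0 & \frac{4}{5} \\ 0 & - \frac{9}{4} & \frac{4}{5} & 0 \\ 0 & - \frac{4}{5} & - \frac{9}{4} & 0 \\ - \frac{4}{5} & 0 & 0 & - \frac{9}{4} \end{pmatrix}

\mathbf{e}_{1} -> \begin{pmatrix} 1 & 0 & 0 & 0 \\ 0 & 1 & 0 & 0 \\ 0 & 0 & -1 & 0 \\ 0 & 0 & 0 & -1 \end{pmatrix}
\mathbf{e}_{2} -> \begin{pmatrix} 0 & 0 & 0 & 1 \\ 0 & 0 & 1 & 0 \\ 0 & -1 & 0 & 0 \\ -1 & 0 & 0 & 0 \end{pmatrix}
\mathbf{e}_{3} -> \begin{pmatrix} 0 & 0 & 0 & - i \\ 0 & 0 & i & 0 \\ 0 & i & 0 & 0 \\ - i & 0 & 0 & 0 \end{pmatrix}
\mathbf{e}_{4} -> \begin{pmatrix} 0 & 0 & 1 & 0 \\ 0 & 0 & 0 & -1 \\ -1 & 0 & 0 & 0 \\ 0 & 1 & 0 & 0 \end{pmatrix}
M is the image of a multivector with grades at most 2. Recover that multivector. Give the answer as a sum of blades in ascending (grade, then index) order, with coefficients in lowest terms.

Method: the blade images are trace-orthogonal — tr(rho(e_A) rho(e_B)^-1) = 4 if A = B and 0 otherwise — and rho(e_A)^-1 = (e_A)^2 * rho(e_A) with (e_A)^2 = +1 or -1, so the coefficient of e_A in the preimage is (e_A)^2 * tr(M rho(e_A))/4.
Nonzero projections over blades of grade <= 2: 1: (1)^2 = +1, tr(M 1) = -9, coefficient -\frac{9}{4}; e_{2}: (e_{2})^2 = -1, tr(M rho(e_{2})) = - \frac{16}{5}, coefficient \frac{4}{5}. Every other blade of grade <= 2 projects to 0.
Answer: -\frac{9}{4} + \frac{4}{5} e_{2}


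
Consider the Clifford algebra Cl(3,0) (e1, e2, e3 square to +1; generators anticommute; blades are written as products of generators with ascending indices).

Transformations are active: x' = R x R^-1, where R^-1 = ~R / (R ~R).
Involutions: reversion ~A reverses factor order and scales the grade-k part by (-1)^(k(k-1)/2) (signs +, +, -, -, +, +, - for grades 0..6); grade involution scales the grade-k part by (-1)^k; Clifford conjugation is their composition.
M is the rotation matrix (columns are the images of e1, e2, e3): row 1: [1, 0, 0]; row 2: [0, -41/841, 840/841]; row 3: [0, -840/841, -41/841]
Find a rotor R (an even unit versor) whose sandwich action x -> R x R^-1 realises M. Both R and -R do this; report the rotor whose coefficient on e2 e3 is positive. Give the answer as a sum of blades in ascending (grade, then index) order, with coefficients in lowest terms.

Method: write R = a + b12*e1 e2 + b13*e1 e3 + b23*e2 e3 with a^2 + b12^2 + b13^2 + b23^2 = 1 (so R^-1 = ~R). Expanding the columns R e_j ~R gives tr M = 4a^2 - 1 and, from the antisymmetric part, M21 - M12 = -4a*b12, M13 - M31 = 4a*b13, M32 - M23 = -4a*b23.
Here tr M = 759/841, so a^2 = (1 + tr M)/4 = 400/841 and a = ±20/29. Taking a = 20/29: M21 - M12 = 0, M13 - M31 = 0, M32 - M23 = -1680/841, giving b12 = 0, b13 = 0, b23 = 21/29, i.e. R = 20/29 + 21/29*e2 e3.
Its e2 e3 coefficient is already positive.
Answer: 20/29 + 21/29*e2 e3. Note: both R and -R realise this M (trace 759/841); the covering map identifies them, and the e2 e3-coefficient sign is the tie-breaker.


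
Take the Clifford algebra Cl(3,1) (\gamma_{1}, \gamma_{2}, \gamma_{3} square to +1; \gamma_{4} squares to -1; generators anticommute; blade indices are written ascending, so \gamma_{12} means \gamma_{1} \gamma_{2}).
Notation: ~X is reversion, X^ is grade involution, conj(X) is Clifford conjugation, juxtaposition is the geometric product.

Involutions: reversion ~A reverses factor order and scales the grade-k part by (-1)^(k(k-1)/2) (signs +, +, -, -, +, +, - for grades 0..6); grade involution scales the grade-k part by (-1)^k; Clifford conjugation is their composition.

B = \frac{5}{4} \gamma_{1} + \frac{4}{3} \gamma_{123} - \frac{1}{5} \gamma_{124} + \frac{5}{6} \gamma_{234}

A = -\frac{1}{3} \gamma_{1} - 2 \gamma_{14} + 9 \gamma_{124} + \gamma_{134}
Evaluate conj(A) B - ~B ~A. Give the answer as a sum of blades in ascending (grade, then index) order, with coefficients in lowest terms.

first term: -\frac{83}{60} + \frac{2}{5} \gamma_{2} - \frac{5}{2} \gamma_{4} + \frac{5}{6} \gamma_{12} - \frac{15}{2} \gamma_{13} + \frac{29}{45} \gamma_{23} + \frac{197}{20} \gamma_{24} + \frac{53}{4} \gamma_{34} - \frac{5}{3} \gamma_{123} - \frac{8}{3} \gamma_{234} + \frac{5}{18} \gamma_{1234}
second term: -\frac{133}{60} - \frac{2}{5} \gamma_{2} + \frac{5}{2} \gamma_{4} - \frac{5}{6} \gamma_{12} + \frac{15}{2} \gamma_{13} + \frac{11}{45} \gamma_{23} - \frac{599}{60} \gamma_{24} - \frac{53}{4} \gamma_{34} - \frac{5}{3} \gamma_{123} - \frac{8}{3} \gamma_{234} - \frac{5}{18} \gamma_{1234}
Answer: \frac{5}{6} + \frac{4}{5} \gamma_{2} - 5 \gamma_{4} + \frac{5}{3} \gamma_{12} - 15 \gamma_{13} + \frac{2}{5} \gamma_{23} + \frac{119}{6} \gamma_{24} + \frac{53}{2} \gamma_{34} + \frac{5}{9} \gamma_{1234}


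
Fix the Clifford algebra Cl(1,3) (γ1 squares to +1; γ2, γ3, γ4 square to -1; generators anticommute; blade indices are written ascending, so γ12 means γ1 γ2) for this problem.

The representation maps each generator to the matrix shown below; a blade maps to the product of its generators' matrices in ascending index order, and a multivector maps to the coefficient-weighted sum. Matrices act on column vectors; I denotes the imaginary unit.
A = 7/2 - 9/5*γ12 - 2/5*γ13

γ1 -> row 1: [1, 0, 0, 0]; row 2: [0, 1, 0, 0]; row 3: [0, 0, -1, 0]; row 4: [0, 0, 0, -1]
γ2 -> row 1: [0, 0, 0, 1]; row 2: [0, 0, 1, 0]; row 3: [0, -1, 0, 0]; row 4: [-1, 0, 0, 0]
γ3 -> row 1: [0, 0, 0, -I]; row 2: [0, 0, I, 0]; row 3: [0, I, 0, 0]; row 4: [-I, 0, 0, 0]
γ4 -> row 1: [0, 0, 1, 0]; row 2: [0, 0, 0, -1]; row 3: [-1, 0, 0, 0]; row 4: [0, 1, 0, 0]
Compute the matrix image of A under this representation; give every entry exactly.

Bivector images (products of the table entries): rho(γ12) = rho(γ1)rho(γ2) = row 1: [0, 0, 0, 1]; row 2: [0, 0, 1, 0]; row 3: [0, 1, 0, 0]; row 4: [1, 0, 0, 0]; rho(γ13) = rho(γ1)rho(γ3) = row 1: [0, 0, 0, -I]; row 2: [0, 0, I, 0]; row 3: [0, -I, 0, 0]; row 4: [I, 0, 0, 0].
M = (7/2)*1 + (-9/5)*rho(γ12) + (-2/5)*rho(γ13), summed entrywise (1 is the identity matrix):
Answer: row 1: [7/2, 0, 0, -9/5 + 2*I/5]; row 2: [0, 7/2, -9/5 - 2*I/5, 0]; row 3: [0, -9/5 + 2*I/5, 7/2, 0]; row 4: [-9/5 - 2*I/5, 0, 0, 7/2]


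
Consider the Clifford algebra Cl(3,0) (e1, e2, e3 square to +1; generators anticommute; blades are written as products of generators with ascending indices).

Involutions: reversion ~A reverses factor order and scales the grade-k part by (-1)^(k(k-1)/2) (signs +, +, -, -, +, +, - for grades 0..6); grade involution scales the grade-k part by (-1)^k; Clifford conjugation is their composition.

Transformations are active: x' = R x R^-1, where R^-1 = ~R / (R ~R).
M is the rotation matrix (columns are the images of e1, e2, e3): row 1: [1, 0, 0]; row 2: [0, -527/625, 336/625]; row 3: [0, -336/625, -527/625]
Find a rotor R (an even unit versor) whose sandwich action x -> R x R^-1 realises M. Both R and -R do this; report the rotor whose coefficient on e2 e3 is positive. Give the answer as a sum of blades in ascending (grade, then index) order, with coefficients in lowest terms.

Method: write R = a + b12*e1 e2 + b13*e1 e3 + b23*e2 e3 with a^2 + b12^2 + b13^2 + b23^2 = 1 (so R^-1 = ~R). Expanding the columns R e_j ~R gives tr M = 4a^2 - 1 and, from the antisymmetric part, M21 - M12 = -4a*b12, M13 - M31 = 4a*b13, M32 - M23 = -4a*b23.
Here tr M = -429/625, so a^2 = (1 + tr M)/4 = 49/625 and a = ±7/25. Taking a = 7/25: M21 - M12 = 0, M13 - M31 = 0, M32 - M23 = -672/625, giving b12 = 0, b13 = 0, b23 = 24/25, i.e. R = 7/25 + 24/25*e2 e3.
Its e2 e3 coefficient is already positive.
Answer: 7/25 + 24/25*e2 e3. Sheet selection: the two-to-one cover makes ±R indistinguishable at the matrix level (trace -429/625), so uniqueness comes from the required sign on e2 e3.


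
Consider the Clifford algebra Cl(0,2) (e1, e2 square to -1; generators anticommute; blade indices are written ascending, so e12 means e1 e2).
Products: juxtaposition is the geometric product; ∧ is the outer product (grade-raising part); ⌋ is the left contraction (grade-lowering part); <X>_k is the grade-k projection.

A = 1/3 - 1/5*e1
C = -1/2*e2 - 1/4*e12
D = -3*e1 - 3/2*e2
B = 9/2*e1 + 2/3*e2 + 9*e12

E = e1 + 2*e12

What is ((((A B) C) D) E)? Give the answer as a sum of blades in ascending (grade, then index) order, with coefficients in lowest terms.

step 1: 9/10 + 3/2*e1 + 91/45*e2 + 43/15*e12
step 2: 311/180 + 167/180*e1 - 3/40*e2 - 39/40*e12
step 3: 641/240 - 319/48*e1 + 1/3*e2 - 97/60*e12
step 4: 2371/240 + 267/80*e1 + 467/40*e2 + 601/120*e12
Answer: 2371/240 + 267/80*e1 + 467/40*e2 + 601/120*e12


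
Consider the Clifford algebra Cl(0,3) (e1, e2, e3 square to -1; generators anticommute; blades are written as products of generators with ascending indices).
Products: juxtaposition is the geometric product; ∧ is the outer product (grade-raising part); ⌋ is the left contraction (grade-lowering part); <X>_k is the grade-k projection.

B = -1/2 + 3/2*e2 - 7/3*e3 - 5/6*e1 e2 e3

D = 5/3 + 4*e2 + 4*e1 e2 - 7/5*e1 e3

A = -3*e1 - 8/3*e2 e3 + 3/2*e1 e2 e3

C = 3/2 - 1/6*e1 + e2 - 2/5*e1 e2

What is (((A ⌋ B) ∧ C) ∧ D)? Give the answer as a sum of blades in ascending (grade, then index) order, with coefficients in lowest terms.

step 1: -5/4 - 20/9*e1 - 5/2*e2 e3
step 2: -15/8 - 25/8*e1 - 5/4*e2 - 31/18*e1 e2 - 15/4*e2 e3 + 5/12*e1 e2 e3
step 3: -25/8 - 125/24*e1 - 115/12*e2 - 1235/54*e1 e2 + 21/8*e1 e3 - 25/4*e2 e3 - 19/18*e1 e2 e3
Answer: -25/8 - 125/24*e1 - 115/12*e2 - 1235/54*e1 e2 + 21/8*e1 e3 - 25/4*e2 e3 - 19/18*e1 e2 e3


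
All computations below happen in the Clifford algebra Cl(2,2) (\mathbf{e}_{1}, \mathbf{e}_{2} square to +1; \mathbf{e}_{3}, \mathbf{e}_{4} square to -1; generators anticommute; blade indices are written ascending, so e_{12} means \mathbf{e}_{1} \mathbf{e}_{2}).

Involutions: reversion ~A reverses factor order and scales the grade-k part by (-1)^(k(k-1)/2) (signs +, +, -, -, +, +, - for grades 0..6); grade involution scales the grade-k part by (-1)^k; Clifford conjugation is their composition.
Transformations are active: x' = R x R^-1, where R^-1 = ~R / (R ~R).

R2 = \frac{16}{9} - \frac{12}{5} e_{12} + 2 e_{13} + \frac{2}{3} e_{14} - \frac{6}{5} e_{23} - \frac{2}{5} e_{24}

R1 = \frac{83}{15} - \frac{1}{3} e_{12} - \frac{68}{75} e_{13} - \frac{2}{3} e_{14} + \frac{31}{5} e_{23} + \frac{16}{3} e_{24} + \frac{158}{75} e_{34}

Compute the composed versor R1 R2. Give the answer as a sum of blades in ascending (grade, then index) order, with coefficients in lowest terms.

Distribute over the terms of R2 (each basis-blade product reordered to ascending indices, repeated generators contracted through their squares):
R1 (\frac{16}{9}) = \frac{1328}{135} - \frac{16}{27} e_{12} - \frac{1088}{675} e_{13} - \frac{32}{27} e_{14} + \frac{496}{45} e_{23} + \frac{256}{27} e_{24} + \frac{2528}{675} e_{34}
R1 (-\frac{12}{5} e_{12}) = -\frac{4}{5} - \frac{332}{25} e_{12} + \frac{372}{25} e_{13} + \frac{64}{5} e_{14} + \frac{272}{125} e_{23} + \frac{8}{5} e_{24} - \frac{632}{125} e_{1234}
R1 (2 e_{13}) = -\frac{136}{75} - \frac{62}{5} e_{12} + \frac{166}{15} e_{13} + \frac{316}{75} e_{14} + \frac{2}{3} e_{23} - \frac{4}{3} e_{34} - \frac{32}{3} e_{1234}
R1 (\frac{2}{3} e_{14}) = -\frac{4}{9} - \frac{32}{9} e_{12} - \frac{316}{225} e_{13} + \frac{166}{45} e_{14} + \frac{2}{9} e_{24} + \frac{136}{225} e_{34} + \frac{62}{15} e_{1234}
R1 (-\frac{6}{5} e_{23}) = -\frac{186}{25} + \frac{136}{125} e_{12} + \frac{2}{5} e_{13} - \frac{166}{25} e_{23} - \frac{316}{125} e_{24} - \frac{32}{5} e_{34} + \frac{4}{5} e_{1234}
R1 (-\frac{2}{5} e_{24}) = -\frac{32}{15} + \frac{4}{15} e_{12} + \frac{2}{15} e_{14} + \frac{316}{375} e_{23} - \frac{166}{75} e_{24} + \frac{62}{25} e_{34} - \frac{136}{375} e_{1234}
Summing the partial products and collecting blades:
Answer: -\frac{1886}{675} - \frac{96098}{3375} e_{12} + \frac{15748}{675} e_{13} + \frac{13264}{675} e_{14} + \frac{9076}{1125} e_{23} + \frac{22148}{3375} e_{24} - \frac{122}{135} e_{34} - \frac{1394}{125} e_{1234}


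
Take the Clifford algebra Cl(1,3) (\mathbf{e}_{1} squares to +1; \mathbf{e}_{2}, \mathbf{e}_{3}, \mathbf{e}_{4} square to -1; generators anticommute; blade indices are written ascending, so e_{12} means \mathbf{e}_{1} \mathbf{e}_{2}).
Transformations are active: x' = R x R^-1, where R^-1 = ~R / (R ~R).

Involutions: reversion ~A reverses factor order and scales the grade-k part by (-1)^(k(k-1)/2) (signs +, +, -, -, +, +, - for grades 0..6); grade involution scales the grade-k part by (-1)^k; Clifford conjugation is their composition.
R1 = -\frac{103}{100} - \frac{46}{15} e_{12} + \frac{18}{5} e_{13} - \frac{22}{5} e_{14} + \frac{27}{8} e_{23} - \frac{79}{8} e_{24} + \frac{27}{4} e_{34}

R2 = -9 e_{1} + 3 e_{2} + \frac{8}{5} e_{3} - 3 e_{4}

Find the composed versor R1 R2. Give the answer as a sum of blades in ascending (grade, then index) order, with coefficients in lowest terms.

Distribute over the terms of R2 (each basis-blade product reordered to ascending indices, repeated generators contracted through their squares):
R1 (-9 e_{1}) = \frac{927}{100} e_{1} - \frac{138}{5} e_{2} + \frac{162}{5} e_{3} - \frac{198}{5} e_{4} - \frac{243}{8} e_{123} + \frac{711}{8} e_{124} - \frac{243}{4} e_{134}
R1 (3 e_{2}) = \frac{46}{5} e_{1} - \frac{309}{100} e_{2} + \frac{81}{8} e_{3} - \frac{237}{8} e_{4} - \frac{54}{5} e_{123} + \frac{66}{5} e_{124} + \frac{81}{4} e_{234}
R1 (\frac{8}{5} e_{3}) = -\frac{144}{25} e_{1} - \frac{27}{5} e_{2} - \frac{206}{125} e_{3} + \frac{54}{5} e_{4} - \frac{368}{75} e_{123} + \frac{176}{25} e_{134} + \frac{79}{5} e_{234}
R1 (-3 e_{4}) = -\frac{66}{5} e_{1} - \frac{237}{8} e_{2} + \frac{81}{4} e_{3} + \frac{309}{100} e_{4} + \frac{46}{5} e_{124} - \frac{54}{5} e_{134} - \frac{81}{8} e_{234}
Summing the partial products and collecting blades:
Answer: -\frac{49}{100} e_{1} - \frac{13143}{200} e_{2} + \frac{61127}{1000} e_{3} - \frac{11067}{200} e_{4} - \frac{27649}{600} e_{123} + \frac{4451}{40} e_{124} - \frac{6451}{100} e_{134} + \frac{1037}{40} e_{234}


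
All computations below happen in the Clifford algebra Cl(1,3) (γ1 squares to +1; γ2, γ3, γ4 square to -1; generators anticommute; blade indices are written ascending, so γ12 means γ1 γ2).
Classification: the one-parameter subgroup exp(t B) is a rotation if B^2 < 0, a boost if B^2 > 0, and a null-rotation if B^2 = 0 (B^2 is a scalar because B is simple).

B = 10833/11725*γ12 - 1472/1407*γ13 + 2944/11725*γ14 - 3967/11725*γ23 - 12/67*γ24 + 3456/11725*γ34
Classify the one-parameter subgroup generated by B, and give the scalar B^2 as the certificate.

B^2 term by term: the squares give (10833/11725)^2*(γ12)^2 + (-1472/1407)^2*(γ13)^2 + (2944/11725)^2*(γ14)^2 + (-3967/11725)^2*(γ23)^2 + (-12/67)^2*(γ24)^2 + (3456/11725)^2*(γ34)^2 = 117353889/137475625*(+1) + 2166784/1979649*(+1) + 8667136/137475625*(+1) + 15737089/137475625*(-1) + 144/4489*(-1) + 11943936/137475625*(-1) = 16/9 (each basis 2-blade squares to minus the product of its generators' squares); cross terms between blades sharing an index anticommute and cancel; the commuting (index-disjoint) pairs give grade-4 terms 2*c*c'*(blade product), which cancel blade by blade — γ1234: 74877696/137475625 - 11776/31423 - 23357696/137475625 = 0 — confirming B is simple. So B^2 = 16/9.
Answer: boost, certificate B^2 = 16/9. Check the certificate: B^2 = 16/9, and that sign is decisive whatever form B takes.


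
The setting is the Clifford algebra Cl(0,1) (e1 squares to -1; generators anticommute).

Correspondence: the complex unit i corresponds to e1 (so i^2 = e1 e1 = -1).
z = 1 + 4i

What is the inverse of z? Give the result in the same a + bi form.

In blades: z = 1 + 4*e1.
With qbar = 1 - 4*e1 (scalar fixed, mapped units negated), z qbar = 17 (the sum of squared coefficients), so z^-1 = qbar / (17) = 1/17 - 4/17*e1; translating back:
Answer: 1/17 - 4/17*i


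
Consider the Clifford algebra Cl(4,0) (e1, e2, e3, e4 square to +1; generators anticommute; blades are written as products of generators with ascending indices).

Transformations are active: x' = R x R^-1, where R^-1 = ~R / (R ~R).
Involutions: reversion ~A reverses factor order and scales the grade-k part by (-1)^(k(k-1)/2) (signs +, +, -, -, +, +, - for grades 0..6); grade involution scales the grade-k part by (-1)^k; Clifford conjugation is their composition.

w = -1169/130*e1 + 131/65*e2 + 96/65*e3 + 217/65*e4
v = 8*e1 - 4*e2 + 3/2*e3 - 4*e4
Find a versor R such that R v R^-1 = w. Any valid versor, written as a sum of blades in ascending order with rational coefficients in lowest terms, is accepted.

Here q(v) = q(w) = 393/4; the classical choice R = v + w = -129/130*e1 - 129/65*e2 + 387/130*e3 - 43/65*e4 then realises v -> w under the sandwich.
Answer: -129/130*e1 - 129/65*e2 + 387/130*e3 - 43/65*e4


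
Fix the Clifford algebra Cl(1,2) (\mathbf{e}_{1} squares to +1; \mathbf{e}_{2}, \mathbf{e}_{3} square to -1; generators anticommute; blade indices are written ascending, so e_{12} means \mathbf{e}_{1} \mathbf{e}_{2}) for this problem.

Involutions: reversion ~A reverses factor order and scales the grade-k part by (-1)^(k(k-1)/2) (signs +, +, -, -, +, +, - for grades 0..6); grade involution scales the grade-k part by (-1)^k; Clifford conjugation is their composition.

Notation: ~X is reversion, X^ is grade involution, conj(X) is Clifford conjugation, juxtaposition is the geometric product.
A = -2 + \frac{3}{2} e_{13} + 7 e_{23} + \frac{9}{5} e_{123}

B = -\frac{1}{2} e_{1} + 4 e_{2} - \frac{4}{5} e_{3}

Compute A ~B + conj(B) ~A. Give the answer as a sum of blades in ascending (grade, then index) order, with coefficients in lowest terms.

first term: \frac{11}{5} e_{1} - \frac{12}{5} e_{2} + \frac{607}{20} e_{3} + \frac{36}{25} e_{12} + \frac{36}{5} e_{13} - \frac{9}{10} e_{23} - \frac{19}{2} e_{123}
second term: -\frac{11}{5} e_{1} + \frac{12}{5} e_{2} - \frac{607}{20} e_{3} + \frac{36}{25} e_{12} + \frac{36}{5} e_{13} - \frac{9}{10} e_{23} - \frac{19}{2} e_{123}
Answer: \frac{72}{25} e_{12} + \frac{72}{5} e_{13} - \frac{9}{5} e_{23} - 19 e_{123}


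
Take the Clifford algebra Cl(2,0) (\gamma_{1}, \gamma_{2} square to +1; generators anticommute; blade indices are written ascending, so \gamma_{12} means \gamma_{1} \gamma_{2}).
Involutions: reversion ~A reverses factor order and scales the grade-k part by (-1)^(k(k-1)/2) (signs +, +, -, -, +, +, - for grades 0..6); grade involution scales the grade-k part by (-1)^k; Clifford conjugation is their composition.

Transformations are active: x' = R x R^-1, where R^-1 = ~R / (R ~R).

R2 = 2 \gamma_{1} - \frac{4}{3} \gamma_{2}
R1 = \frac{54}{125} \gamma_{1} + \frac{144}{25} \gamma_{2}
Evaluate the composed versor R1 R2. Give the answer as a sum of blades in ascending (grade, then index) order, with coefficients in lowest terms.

Distribute over the terms of R1 (each basis-blade product reordered to ascending indices, repeated generators contracted through their squares):
(\frac{54}{125} \gamma_{1}) R2 = \frac{108}{125} - \frac{72}{125} \gamma_{12}
(\frac{144}{25} \gamma_{2}) R2 = -\frac{192}{25} - \frac{288}{25} \gamma_{12}
Summing the partial products and collecting blades:
Answer: -\frac{852}{125} - \frac{1512}{125} \gamma_{12}


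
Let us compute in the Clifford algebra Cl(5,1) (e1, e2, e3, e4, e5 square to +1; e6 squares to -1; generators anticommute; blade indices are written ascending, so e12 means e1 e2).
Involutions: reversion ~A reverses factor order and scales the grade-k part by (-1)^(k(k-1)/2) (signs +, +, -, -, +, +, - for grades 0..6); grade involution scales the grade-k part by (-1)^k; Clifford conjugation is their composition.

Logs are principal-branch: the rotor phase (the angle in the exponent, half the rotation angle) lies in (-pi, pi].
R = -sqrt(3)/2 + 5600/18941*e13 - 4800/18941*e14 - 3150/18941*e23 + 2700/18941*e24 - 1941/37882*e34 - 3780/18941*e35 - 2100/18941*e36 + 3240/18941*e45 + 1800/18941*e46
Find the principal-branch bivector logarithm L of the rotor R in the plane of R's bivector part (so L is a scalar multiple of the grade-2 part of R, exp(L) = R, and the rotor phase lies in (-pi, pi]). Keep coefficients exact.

The scalar part of R is -sqrt(3)/2, and that scalar determines the rotor phase on the principal branch; recovering the unit plane as bivector-part over sine of the phase gives L = phase * plane.
Concretely: cos(phase) = -sqrt(3)/2 gives phase = ±5*pi/6, and since phase/sin(phase) is even the sign is immaterial: L = (phase/sin(phase)) * <R>_2 = (5*pi/3) * <R>_2.
Answer: 28000*pi/56823*e13 - 8000*pi/18941*e14 - 5250*pi/18941*e23 + 4500*pi/18941*e24 - 3235*pi/37882*e34 - 6300*pi/18941*e35 - 3500*pi/18941*e36 + 5400*pi/18941*e45 + 3000*pi/18941*e46


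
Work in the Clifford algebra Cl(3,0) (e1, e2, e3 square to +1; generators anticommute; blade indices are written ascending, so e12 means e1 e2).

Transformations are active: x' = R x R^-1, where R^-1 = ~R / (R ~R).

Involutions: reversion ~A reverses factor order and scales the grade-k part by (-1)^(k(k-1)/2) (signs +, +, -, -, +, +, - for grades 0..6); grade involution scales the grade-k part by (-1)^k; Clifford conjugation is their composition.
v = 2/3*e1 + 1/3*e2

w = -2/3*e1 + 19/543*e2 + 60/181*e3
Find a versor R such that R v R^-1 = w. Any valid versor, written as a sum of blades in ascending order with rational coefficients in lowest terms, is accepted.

Since q(v) = q(w) = 5/9, the sum R = v + w = 200/543*e2 + 60/181*e3 does the job whenever invertible.
Answer: 200/543*e2 + 60/181*e3


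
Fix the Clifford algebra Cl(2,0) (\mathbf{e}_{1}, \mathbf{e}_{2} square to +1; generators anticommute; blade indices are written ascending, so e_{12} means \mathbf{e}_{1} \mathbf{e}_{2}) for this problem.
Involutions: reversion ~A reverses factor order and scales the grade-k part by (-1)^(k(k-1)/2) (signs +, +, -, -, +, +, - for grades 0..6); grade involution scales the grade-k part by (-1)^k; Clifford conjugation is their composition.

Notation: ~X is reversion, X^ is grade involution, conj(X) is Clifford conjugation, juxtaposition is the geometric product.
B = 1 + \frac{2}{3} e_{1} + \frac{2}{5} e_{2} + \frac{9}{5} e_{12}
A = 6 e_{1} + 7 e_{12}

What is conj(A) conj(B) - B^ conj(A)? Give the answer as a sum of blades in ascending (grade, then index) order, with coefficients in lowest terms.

first term: -\frac{43}{5} - \frac{16}{5} e_{1} + \frac{92}{15} e_{2} - \frac{23}{5} e_{12}
second term: \frac{83}{5} - \frac{44}{5} e_{1} + \frac{232}{15} e_{2} - \frac{47}{5} e_{12}
Answer: -\frac{126}{5} + \frac{28}{5} e_{1} - \frac{28}{3} e_{2} + \frac{24}{5} e_{12}


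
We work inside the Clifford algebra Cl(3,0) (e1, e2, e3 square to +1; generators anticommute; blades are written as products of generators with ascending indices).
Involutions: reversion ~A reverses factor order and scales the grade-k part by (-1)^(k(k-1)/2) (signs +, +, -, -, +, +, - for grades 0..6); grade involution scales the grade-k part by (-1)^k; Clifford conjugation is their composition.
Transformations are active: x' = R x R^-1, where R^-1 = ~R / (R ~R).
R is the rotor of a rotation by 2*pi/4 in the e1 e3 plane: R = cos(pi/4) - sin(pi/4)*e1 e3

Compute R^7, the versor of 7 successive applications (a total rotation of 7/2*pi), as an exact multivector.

Half-angle bookkeeping: 7 applications in e1 e3 add up to rotor phase 7*pi/4 = 7*pi/4, so R^7 = cos(7*pi/4) - sin(7*pi/4)*e1 e3.
cos(7*pi/4) = sqrt(2)/2 and sin(7*pi/4) = -sqrt(2)/2, so R^7 = sqrt(2)/2 + sqrt(2)/2*e1 e3. The net rotation is 3/2*pi (after discarding 1 full turn, each of which contributes a factor -1 to the rotor); the rotor keeps the half-angle phase exactly.
Answer: sqrt(2)/2 + sqrt(2)/2*e1 e3


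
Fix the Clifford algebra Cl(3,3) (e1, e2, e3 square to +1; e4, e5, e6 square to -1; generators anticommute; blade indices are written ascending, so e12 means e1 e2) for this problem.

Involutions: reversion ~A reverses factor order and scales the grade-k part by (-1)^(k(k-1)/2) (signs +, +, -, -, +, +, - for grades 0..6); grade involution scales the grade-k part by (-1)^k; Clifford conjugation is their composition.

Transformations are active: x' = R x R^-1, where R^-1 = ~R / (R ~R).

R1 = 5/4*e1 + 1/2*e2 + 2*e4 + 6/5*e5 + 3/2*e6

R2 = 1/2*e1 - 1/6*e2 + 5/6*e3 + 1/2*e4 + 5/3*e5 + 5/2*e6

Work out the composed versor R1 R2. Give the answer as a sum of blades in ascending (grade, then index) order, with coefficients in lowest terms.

Distribute over the terms of R1 (each basis-blade product reordered to ascending indices, repeated generators contracted through their squares):
(5/4*e1) R2 = 5/8 - 5/24*e12 + 25/24*e13 + 5/8*e14 + 25/12*e15 + 25/8*e16
(1/2*e2) R2 = -1/12 - 1/4*e12 + 5/12*e23 + 1/4*e24 + 5/6*e25 + 5/4*e26
(2*e4) R2 = -1 - e14 + 1/3*e24 - 5/3*e34 + 10/3*e45 + 5*e46
(6/5*e5) R2 = -2 - 3/5*e15 + 1/5*e25 - e35 - 3/5*e45 + 3*e56
(3/2*e6) R2 = -15/4 - 3/4*e16 + 1/4*e26 - 5/4*e36 - 3/4*e46 - 5/2*e56
Summing the partial products and collecting blades:
Answer: -149/24 - 11/24*e12 + 25/24*e13 - 3/8*e14 + 89/60*e15 + 19/8*e16 + 5/12*e23 + 7/12*e24 + 31/30*e25 + 3/2*e26 - 5/3*e34 - e35 - 5/4*e36 + 41/15*e45 + 17/4*e46 + 1/2*e56
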